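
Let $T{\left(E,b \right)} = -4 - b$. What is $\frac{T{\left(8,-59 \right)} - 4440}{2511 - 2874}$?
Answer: $\frac{4385}{363} \approx 12.08$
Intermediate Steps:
$\frac{T{\left(8,-59 \right)} - 4440}{2511 - 2874} = \frac{\left(-4 - -59\right) - 4440}{2511 - 2874} = \frac{\left(-4 + 59\right) - 4440}{-363} = \left(55 - 4440\right) \left(- \frac{1}{363}\right) = \left(-4385\right) \left(- \frac{1}{363}\right) = \frac{4385}{363}$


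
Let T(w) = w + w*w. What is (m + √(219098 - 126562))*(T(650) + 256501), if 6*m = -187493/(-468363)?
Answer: 18204257849/401454 + 1359302*√23134 ≈ 2.0679e+8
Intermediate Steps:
T(w) = w + w²
m = 187493/2810178 (m = (-187493/(-468363))/6 = (-187493*(-1/468363))/6 = (⅙)*(187493/468363) = 187493/2810178 ≈ 0.066719)
(m + √(219098 - 126562))*(T(650) + 256501) = (187493/2810178 + √(219098 - 126562))*(650*(1 + 650) + 256501) = (187493/2810178 + √92536)*(650*651 + 256501) = (187493/2810178 + 2*√23134)*(423150 + 256501) = (187493/2810178 + 2*√23134)*679651 = 18204257849/401454 + 1359302*√23134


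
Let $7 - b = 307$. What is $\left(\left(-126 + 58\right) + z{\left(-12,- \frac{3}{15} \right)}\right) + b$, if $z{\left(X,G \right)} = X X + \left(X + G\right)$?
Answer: $- \frac{1181}{5} \approx -236.2$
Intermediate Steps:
$b = -300$ ($b = 7 - 307 = -300$)
$z{\left(X,G \right)} = G + X + X^{2}$ ($z{\left(X,G \right)} = X^{2} + \left(G + X\right) = G + X + X^{2}$)
$\left(\left(-126 + 58\right) + z{\left(-12,- \frac{3}{15} \right)}\right) + b = \left(\left(-126 + 58\right) - \left(12 - 144 + \frac{1}{5}\right)\right) - 300 = \left(-68 - - \frac{659}{5}\right) - 300 = \left(-68 + \frac{659}{5}\right) - 300 = \frac{319}{5} - 300 = - \frac{1181}{5}$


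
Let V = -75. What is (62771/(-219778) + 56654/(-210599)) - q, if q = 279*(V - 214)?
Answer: 3731982342998241/46285027022 ≈ 80631.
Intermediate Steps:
q = -80631 (q = 279*(-75 - 214) = 279*(-289) = -80631)
(62771/(-219778) + 56654/(-210599)) - q = (62771/(-219778) + 56654/(-210599)) - 1*(-80631) = (62771*(-1/219778) + 56654*(-1/210599)) + 80631 = (-62771/219778 - 56654/210599) + 80631 = -25670812641/46285027022 + 80631 = 3731982342998241/46285027022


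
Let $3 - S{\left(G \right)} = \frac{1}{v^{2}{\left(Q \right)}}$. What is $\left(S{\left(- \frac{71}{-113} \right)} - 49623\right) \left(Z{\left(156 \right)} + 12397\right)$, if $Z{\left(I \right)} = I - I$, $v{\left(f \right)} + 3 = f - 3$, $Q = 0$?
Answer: $- \frac{22145021437}{36} \approx -6.1514 \cdot 10^{8}$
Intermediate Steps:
$v{\left(f \right)} = -6 + f$ ($v{\left(f \right)} = -3 + \left(f - 3\right) = -3 + \left(-3 + f\right) = -6 + f$)
$Z{\left(I \right)} = 0$
$S{\left(G \right)} = \frac{107}{36}$ ($S{\left(G \right)} = 3 - \frac{1}{\left(-6 + 0\right)^{2}} = 3 - \frac{1}{\left(-6\right)^{2}} = 3 - \frac{1}{36} = \frac{107}{36}$)
$\left(S{\left(- \frac{71}{-113} \right)} - 49623\right) \left(Z{\left(156 \right)} + 12397\right) = \left(\frac{107}{36} - 49623\right) \left(0 + 12397\right) = \left(- \frac{1786321}{36}\right) 12397 = - \frac{22145021437}{36}$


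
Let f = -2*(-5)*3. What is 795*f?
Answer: 23850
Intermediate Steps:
f = 30 (f = 10*3 = 30)
795*f = 795*30 = 23850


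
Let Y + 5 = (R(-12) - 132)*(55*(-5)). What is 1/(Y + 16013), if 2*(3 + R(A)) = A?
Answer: 1/54783 ≈ 1.8254e-5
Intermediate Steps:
R(A) = -3 + A/2
Y = 38770 (Y = -5 + ((-3 + (½)*(-12)) - 132)*(55*(-5)) = -5 + ((-3 - 6) - 132)*(-275) = -5 + (-9 - 132)*(-275) = -5 - 141*(-275) = -5 + 38775 = 38770)
1/(Y + 16013) = 1/(38770 + 16013) = 1/54783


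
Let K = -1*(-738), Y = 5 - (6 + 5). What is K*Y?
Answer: -4428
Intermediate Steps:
Y = -6 (Y = 5 - 1*11 = 5 - 11 = -6)
K = 738
K*Y = 738*(-6) = -4428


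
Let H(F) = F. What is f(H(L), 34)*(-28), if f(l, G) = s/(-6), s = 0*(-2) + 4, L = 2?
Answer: 56/3 ≈ 18.667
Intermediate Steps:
s = 4 (s = 0 + 4 = 4)
f(l, G) = -2/3 (f(l, G) = 4/(-6) = 4*(-1/6) = -2/3)
f(H(L), 34)*(-28) = -2/3*(-28) = 56/3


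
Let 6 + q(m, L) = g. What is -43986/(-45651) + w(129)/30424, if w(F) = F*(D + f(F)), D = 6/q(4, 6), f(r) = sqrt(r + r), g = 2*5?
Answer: 898042355/925924016 + 129*sqrt(258)/30424 ≈ 1.0380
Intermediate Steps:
g = 10
q(m, L) = 4 (q(m, L) = -6 + 10 = 4)
f(r) = sqrt(2)*sqrt(r) (f(r) = sqrt(2*r) = sqrt(2)*sqrt(r))
D = 3/2 (D = 6/4 = 6*(1/4) = 3/2 ≈ 1.5000)
w(F) = F*(3/2 + sqrt(2)*sqrt(F))
-43986/(-45651) + w(129)/30424 = -43986/(-45651) + ((3/2)*129 + sqrt(2)*129**(3/2))/30424 = -43986*(-1/45651) + (387/2 + sqrt(2)*(129*sqrt(129)))*(1/30424) = 14662/15217 + (387/2 + 129*sqrt(258))*(1/30424) = 14662/15217 + (387/60848 + 129*sqrt(258)/30424) = 898042355/925924016 + 129*sqrt(258)/30424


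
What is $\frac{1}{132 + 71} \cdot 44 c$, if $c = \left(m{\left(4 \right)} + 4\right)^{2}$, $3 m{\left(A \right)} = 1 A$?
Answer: $\frac{11264}{1827} \approx 6.1653$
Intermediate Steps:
$m{\left(A \right)} = \frac{A}{3}$ ($m{\left(A \right)} = \frac{1 A}{3} = \frac{A}{3}$)
$c = \frac{256}{9}$ ($c = \left(\frac{1}{3} \cdot 4 + 4\right)^{2} = \left(\frac{4}{3} + 4\right)^{2} = \left(\frac{16}{3}\right)^{2} = \frac{256}{9} \approx 28.444$)
$\frac{1}{132 + 71} \cdot 44 c = \frac{1}{132 + 71} \cdot 44 \cdot \frac{256}{9} = \frac{1}{203} \cdot 44 \cdot \frac{256}{9} = \frac{44}{203} \cdot \frac{256}{9} = \frac{11264}{1827}$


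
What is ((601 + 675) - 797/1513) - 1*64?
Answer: 1832959/1513 ≈ 1211.5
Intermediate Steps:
((601 + 675) - 797/1513) - 1*64 = (1276 - 797*1/1513) - 64 = (1276 - 797/1513) - 64 = 1929791/1513 - 64 = 1832959/1513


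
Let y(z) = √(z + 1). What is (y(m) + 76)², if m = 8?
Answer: 6241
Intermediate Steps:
y(z) = √(1 + z)
(y(m) + 76)² = (√(1 + 8) + 76)² = (√9 + 76)² = (3 + 76)² = 79² = 6241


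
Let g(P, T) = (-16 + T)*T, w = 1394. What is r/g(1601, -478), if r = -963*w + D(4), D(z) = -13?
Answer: -1342435/236132 ≈ -5.6851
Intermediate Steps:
g(P, T) = T*(-16 + T)
r = -1342435 (r = -963*1394 - 13 = -1342422 - 13 = -1342435)
r/g(1601, -478) = -1342435*(-1/(478*(-16 - 478))) = -1342435/((-478*(-494))) = -1342435/236132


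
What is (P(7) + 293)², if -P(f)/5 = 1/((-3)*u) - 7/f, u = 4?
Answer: 12823561/144 ≈ 89053.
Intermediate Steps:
P(f) = 5/12 + 35/f (P(f) = -5*(1/(-3*4) - 7/f) = -5*(-⅓*¼ - 7/f) = -5*(-1/12 - 7/f) = 5/12 + 35/f)
(P(7) + 293)² = ((5/12 + 35/7) + 293)² = ((5/12 + 35*(⅐)) + 293)² = ((5/12 + 5) + 293)² = (65/12 + 293)² = (3581/12)² = 12823561/144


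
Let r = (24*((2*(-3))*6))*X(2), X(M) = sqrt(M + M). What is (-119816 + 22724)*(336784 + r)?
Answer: -32531257152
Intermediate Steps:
X(M) = sqrt(2)*sqrt(M) (X(M) = sqrt(2*M) = sqrt(2)*sqrt(M))
r = -1728 (r = (24*((2*(-3))*6))*(sqrt(2)*sqrt(2)) = (24*(-6*6))*2 = (24*(-36))*2 = -864*2 = -1728)
(-119816 + 22724)*(336784 + r) = (-119816 + 22724)*(336784 - 1728) = -97092*335056 = -32531257152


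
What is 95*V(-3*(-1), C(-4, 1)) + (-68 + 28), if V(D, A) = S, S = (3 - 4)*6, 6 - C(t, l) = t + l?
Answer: -610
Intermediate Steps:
C(t, l) = 6 - l - t (C(t, l) = 6 - (t + l) = 6 - (l + t) = 6 + (-l - t) = 6 - l - t)
S = -6 (S = -1*6 = -6)
V(D, A) = -6
95*V(-3*(-1), C(-4, 1)) + (-68 + 28) = 95*(-6) + (-68 + 28) = -570 - 40 = -610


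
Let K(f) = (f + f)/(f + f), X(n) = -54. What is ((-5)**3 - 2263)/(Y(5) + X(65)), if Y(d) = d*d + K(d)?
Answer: 597/7 ≈ 85.286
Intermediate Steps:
K(f) = 1 (K(f) = (2*f)/((2*f)) = (2*f)*(1/(2*f)) = 1)
Y(d) = 1 + d**2 (Y(d) = d*d + 1 = d**2 + 1 = 1 + d**2)
((-5)**3 - 2263)/(Y(5) + X(65)) = ((-5)**3 - 2263)/((1 + 5**2) - 54) = (-125 - 2263)/((1 + 25) - 54) = -2388/(26 - 54) = -2388/(-28) = -2388*(-1/28) = 597/7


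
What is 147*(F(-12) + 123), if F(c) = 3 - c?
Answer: 20286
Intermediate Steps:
147*(F(-12) + 123) = 147*((3 - 1*(-12)) + 123) = 147*((3 + 12) + 123) = 147*(15 + 123) = 147*138 = 20286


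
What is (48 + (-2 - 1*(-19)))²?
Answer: 4225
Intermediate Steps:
(48 + (-2 - 1*(-19)))² = (48 + (-2 + 19))² = (48 + 17)² = 65² = 4225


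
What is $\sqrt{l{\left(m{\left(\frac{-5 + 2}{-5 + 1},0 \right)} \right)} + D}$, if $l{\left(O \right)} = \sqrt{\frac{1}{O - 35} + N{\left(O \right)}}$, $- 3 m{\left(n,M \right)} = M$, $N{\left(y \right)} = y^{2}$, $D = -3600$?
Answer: $\frac{\sqrt{-4410000 + 35 i \sqrt{35}}}{35} \approx 0.0014086 + 60.0 i$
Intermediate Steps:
$m{\left(n,M \right)} = - \frac{M}{3}$
$l{\left(O \right)} = \sqrt{O^{2} + \frac{1}{-35 + O}}$ ($l{\left(O \right)} = \sqrt{\frac{1}{O - 35} + O^{2}} = \sqrt{\frac{1}{-35 + O} + O^{2}} = \sqrt{O^{2} + \frac{1}{-35 + O}}$)
$\sqrt{l{\left(m{\left(\frac{-5 + 2}{-5 + 1},0 \right)} \right)} + D} = \sqrt{\sqrt{\frac{1 + \left(\left(- \frac{1}{3}\right) 0\right)^{2} \left(-35 - 0\right)}{-35 - 0}} - 3600} = \sqrt{\sqrt{\frac{1 + 0^{2} \left(-35 + 0\right)}{-35 + 0}} - 3600} = \sqrt{\sqrt{\frac{1 + 0 \left(-35\right)}{-35}} - 3600} = \sqrt{\sqrt{- \frac{1 + 0}{35}} - 3600} = \sqrt{\sqrt{\left(- \frac{1}{35}\right) 1} - 3600} = \sqrt{\sqrt{- \frac{1}{35}} - 3600} = \sqrt{\frac{i \sqrt{35}}{35} - 3600} = \sqrt{-3600 + \frac{i \sqrt{35}}{35}}$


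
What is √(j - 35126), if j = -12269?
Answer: I*√47395 ≈ 217.7*I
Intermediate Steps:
√(j - 35126) = √(-12269 - 35126) = √(-47395) = I*√47395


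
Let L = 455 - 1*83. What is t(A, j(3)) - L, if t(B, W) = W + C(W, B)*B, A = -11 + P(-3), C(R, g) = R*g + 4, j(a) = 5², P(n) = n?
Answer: 4497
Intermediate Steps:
j(a) = 25
C(R, g) = 4 + R*g
A = -14 (A = -11 - 3 = -14)
t(B, W) = W + B*(4 + B*W) (t(B, W) = W + (4 + W*B)*B = W + (4 + B*W)*B = W + B*(4 + B*W))
L = 372 (L = 455 - 83 = 372)
t(A, j(3)) - L = (25 - 14*(4 - 14*25)) - 1*372 = (25 - 14*(4 - 350)) - 372 = (25 - 14*(-346)) - 372 = (25 + 4844) - 372 = 4869 - 372 = 4497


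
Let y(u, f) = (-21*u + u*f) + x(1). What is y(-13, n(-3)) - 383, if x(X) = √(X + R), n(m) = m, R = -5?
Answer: -71 + 2*I ≈ -71.0 + 2.0*I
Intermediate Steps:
x(X) = √(-5 + X) (x(X) = √(X - 5) = √(-5 + X))
y(u, f) = -21*u + 2*I + f*u (y(u, f) = (-21*u + u*f) + √(-5 + 1) = (-21*u + f*u) + √(-4) = (-21*u + f*u) + 2*I = -21*u + 2*I + f*u)
y(-13, n(-3)) - 383 = (-21*(-13) + 2*I - 3*(-13)) - 383 = (273 + 2*I + 39) - 383 = (312 + 2*I) - 383 = -71 + 2*I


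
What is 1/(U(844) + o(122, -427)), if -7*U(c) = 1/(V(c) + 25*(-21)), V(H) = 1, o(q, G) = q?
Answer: 3668/447497 ≈ 0.0081967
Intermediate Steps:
U(c) = 1/3668 (U(c) = -1/(7*(1 + 25*(-21))) = -1/(7*(1 - 525)) = -⅐/(-524) = -⅐*(-1/524) = 1/3668)
1/(U(844) + o(122, -427)) = 1/(1/3668 + 122) = 1/(447497/3668) = 3668/447497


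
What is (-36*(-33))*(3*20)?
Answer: 71280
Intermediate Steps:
(-36*(-33))*(3*20) = 1188*60 = 71280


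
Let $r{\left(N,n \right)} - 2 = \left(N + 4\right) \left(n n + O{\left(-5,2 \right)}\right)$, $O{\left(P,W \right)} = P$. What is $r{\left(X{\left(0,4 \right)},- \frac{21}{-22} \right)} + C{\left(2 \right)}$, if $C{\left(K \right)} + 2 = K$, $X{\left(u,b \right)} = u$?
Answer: $- \frac{1737}{121} \approx -14.355$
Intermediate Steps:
$C{\left(K \right)} = -2 + K$
$r{\left(N,n \right)} = 2 + \left(-5 + n^{2}\right) \left(4 + N\right)$ ($r{\left(N,n \right)} = 2 + \left(N + 4\right) \left(n n - 5\right) = 2 + \left(4 + N\right) \left(n^{2} - 5\right) = 2 + \left(4 + N\right) \left(-5 + n^{2}\right) = 2 + \left(-5 + n^{2}\right) \left(4 + N\right)$)
$r{\left(X{\left(0,4 \right)},- \frac{21}{-22} \right)} + C{\left(2 \right)} = \left(-18 - 0 + 4 \left(- \frac{21}{-22}\right)^{2} + 0 \left(- \frac{21}{-22}\right)^{2}\right) + \left(-2 + 2\right) = \left(-18 + 0 + 4 \left(\left(-21\right) \left(- \frac{1}{22}\right)\right)^{2} + 0 \left(\left(-21\right) \left(- \frac{1}{22}\right)\right)^{2}\right) + 0 = \left(-18 + 0 + 4 \left(\frac{21}{22}\right)^{2} + 0 \left(\frac{21}{22}\right)^{2}\right) + 0 = \left(-18 + 0 + 4 \cdot \frac{441}{484} + 0 \cdot \frac{441}{484}\right) + 0 = \left(-18 + 0 + \frac{441}{121} + 0\right) + 0 = - \frac{1737}{121} + 0 = - \frac{1737}{121}$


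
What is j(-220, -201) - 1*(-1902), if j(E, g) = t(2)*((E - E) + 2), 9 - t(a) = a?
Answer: 1916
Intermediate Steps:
t(a) = 9 - a
j(E, g) = 14 (j(E, g) = (9 - 1*2)*((E - E) + 2) = (9 - 2)*(0 + 2) = 7*2 = 14)
j(-220, -201) - 1*(-1902) = 14 - 1*(-1902) = 14 + 1902 = 1916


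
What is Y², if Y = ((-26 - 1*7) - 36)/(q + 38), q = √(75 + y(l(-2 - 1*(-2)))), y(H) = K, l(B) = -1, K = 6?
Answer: 4761/2209 ≈ 2.1553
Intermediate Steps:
y(H) = 6
q = 9 (q = √(75 + 6) = √81 = 9)
Y = -69/47 (Y = ((-26 - 1*7) - 36)/(9 + 38) = ((-26 - 7) - 36)/47 = (-33 - 36)*(1/47) = -69*1/47 = -69/47 ≈ -1.4681)
Y² = (-69/47)² = 4761/2209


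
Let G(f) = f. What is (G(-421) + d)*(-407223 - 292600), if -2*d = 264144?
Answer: 92721648739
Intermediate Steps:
d = -132072 (d = -½*264144 = -132072)
(G(-421) + d)*(-407223 - 292600) = (-421 - 132072)*(-407223 - 292600) = -132493*(-699823) = 92721648739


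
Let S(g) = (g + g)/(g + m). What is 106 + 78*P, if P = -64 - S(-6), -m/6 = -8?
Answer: -34046/7 ≈ -4863.7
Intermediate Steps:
m = 48 (m = -6*(-8) = 48)
S(g) = 2*g/(48 + g) (S(g) = (g + g)/(g + 48) = (2*g)/(48 + g) = 2*g/(48 + g))
P = -446/7 (P = -64 - 2*(-6)/(48 - 6) = -64 - 2*(-6)/42 = -64 - 1*(-2/7) = -64 + 2/7 = -446/7 ≈ -63.714)
106 + 78*P = 106 + 78*(-446/7) = 106 - 34788/7 = -34046/7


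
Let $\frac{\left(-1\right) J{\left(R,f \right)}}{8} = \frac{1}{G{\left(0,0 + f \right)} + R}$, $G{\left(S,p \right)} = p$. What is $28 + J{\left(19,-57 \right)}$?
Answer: $\frac{536}{19} \approx 28.211$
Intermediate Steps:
$J{\left(R,f \right)} = - \frac{8}{R + f}$ ($J{\left(R,f \right)} = - \frac{8}{\left(0 + f\right) + R} = - \frac{8}{f + R} = - \frac{8}{R + f}$)
$28 + J{\left(19,-57 \right)} = 28 - \frac{8}{19 - 57} = 28 - \frac{8}{-38} = 28 - - \frac{4}{19} = 28 + \frac{4}{19} = \frac{536}{19}$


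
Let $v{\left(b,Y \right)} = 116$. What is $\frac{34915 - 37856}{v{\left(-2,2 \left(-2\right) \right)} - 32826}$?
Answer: $\frac{2941}{32710} \approx 0.089911$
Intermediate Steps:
$\frac{34915 - 37856}{v{\left(-2,2 \left(-2\right) \right)} - 32826} = \frac{34915 - 37856}{116 - 32826} = - \frac{2941}{-32710} = \left(-2941\right) \left(- \frac{1}{32710}\right) = \frac{2941}{32710}$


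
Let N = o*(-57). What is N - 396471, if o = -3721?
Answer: -184374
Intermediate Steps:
N = 212097 (N = -3721*(-57) = 212097)
N - 396471 = 212097 - 396471 = -184374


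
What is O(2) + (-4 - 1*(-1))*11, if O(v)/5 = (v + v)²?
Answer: 47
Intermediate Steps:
O(v) = 20*v² (O(v) = 5*(v + v)² = 5*(2*v)² = 5*(4*v²) = 20*v²)
O(2) + (-4 - 1*(-1))*11 = 20*2² + (-4 - 1*(-1))*11 = 20*4 + (-4 + 1)*11 = 80 - 3*11 = 80 - 33 = 47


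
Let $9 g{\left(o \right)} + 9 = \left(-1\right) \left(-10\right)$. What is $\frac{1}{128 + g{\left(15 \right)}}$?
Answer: $\frac{9}{1153} \approx 0.0078057$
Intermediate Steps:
$g{\left(o \right)} = \frac{1}{9}$ ($g{\left(o \right)} = -1 + \frac{\left(-1\right) \left(-10\right)}{9} = -1 + \frac{1}{9} \cdot 10 = -1 + \frac{10}{9} = \frac{1}{9}$)
$\frac{1}{128 + g{\left(15 \right)}} = \frac{1}{128 + \frac{1}{9}} = \frac{1}{\frac{1153}{9}} = \frac{9}{1153}$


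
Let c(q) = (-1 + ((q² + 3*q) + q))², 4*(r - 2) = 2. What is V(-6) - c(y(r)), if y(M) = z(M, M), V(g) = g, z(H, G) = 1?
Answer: -22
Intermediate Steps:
r = 5/2 (r = 2 + (¼)*2 = 2 + ½ = 5/2 ≈ 2.5000)
y(M) = 1
c(q) = (-1 + q² + 4*q)² (c(q) = (-1 + (q² + 4*q))² = (-1 + q² + 4*q)²)
V(-6) - c(y(r)) = -6 - (-1 + 1² + 4*1)² = -6 - (-1 + 1 + 4)² = -6 - 1*4² = -6 - 1*16 = -6 - 16 = -22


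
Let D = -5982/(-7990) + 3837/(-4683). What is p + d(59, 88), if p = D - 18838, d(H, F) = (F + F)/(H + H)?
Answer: -6930646256616/367935505 ≈ -18837.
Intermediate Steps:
d(H, F) = F/H (d(H, F) = (2*F)/((2*H)) = (2*F)*(1/(2*H)) = F/H)
D = -440654/6236195 (D = -5982*(-1/7990) + 3837*(-1/4683) = 2991/3995 - 1279/1561 = -440654/6236195 ≈ -0.070661)
p = -117477882064/6236195 (p = -440654/6236195 - 18838 = -117477882064/6236195 ≈ -18838.)
p + d(59, 88) = -117477882064/6236195 + 88/59 = -6930646256616/367935505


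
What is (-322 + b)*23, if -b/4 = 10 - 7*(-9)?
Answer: -14122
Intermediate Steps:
b = -292 (b = -4*(10 - 7*(-9)) = -4*(10 + 63) = -4*73 = -292)
(-322 + b)*23 = (-322 - 292)*23 = -614*23 = -14122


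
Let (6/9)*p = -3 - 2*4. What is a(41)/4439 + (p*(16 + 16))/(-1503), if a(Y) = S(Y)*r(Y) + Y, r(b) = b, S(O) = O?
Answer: 1643986/2223939 ≈ 0.73922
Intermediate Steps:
p = -33/2 (p = 3*(-3 - 2*4)/2 = 3*(-3 - 8)/2 = (3/2)*(-11) = -33/2 ≈ -16.500)
a(Y) = Y + Y**2 (a(Y) = Y*Y + Y = Y**2 + Y = Y + Y**2)
a(41)/4439 + (p*(16 + 16))/(-1503) = (41*(1 + 41))/4439 - 33*(16 + 16)/2/(-1503) = (41*42)*(1/4439) - 33/2*32*(-1/1503) = 1722*(1/4439) - 528*(-1/1503) = 1722/4439 + 176/501 = 1643986/2223939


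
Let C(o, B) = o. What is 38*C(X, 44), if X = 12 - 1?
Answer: 418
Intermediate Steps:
X = 11
38*C(X, 44) = 38*11 = 418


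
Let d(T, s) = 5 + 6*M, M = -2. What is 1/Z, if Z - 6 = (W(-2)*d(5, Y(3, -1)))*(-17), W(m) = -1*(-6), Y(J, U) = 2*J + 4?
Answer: 1/720 ≈ 0.0013889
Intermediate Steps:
Y(J, U) = 4 + 2*J
W(m) = 6
d(T, s) = -7 (d(T, s) = 5 + 6*(-2) = 5 - 12 = -7)
Z = 720 (Z = 6 + (6*(-7))*(-17) = 6 - 42*(-17) = 6 + 714 = 720)
1/Z = 1/720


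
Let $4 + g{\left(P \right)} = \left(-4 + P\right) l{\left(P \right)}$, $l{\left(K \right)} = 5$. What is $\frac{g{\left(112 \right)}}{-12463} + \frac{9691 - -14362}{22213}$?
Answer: $\frac{287866371}{276840619} \approx 1.0398$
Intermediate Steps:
$g{\left(P \right)} = -24 + 5 P$ ($g{\left(P \right)} = -4 + \left(-4 + P\right) 5 = -4 + \left(-20 + 5 P\right) = -24 + 5 P$)
$\frac{g{\left(112 \right)}}{-12463} + \frac{9691 - -14362}{22213} = \frac{-24 + 5 \cdot 112}{-12463} + \frac{9691 - -14362}{22213} = \left(-24 + 560\right) \left(- \frac{1}{12463}\right) + \left(9691 + 14362\right) \frac{1}{22213} = 536 \left(- \frac{1}{12463}\right) + 24053 \cdot \frac{1}{22213} = - \frac{536}{12463} + \frac{24053}{22213} = \frac{287866371}{276840619}$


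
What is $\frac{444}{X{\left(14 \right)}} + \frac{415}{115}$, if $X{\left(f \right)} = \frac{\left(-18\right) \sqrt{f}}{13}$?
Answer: $\frac{83}{23} - \frac{481 \sqrt{14}}{21} \approx -82.093$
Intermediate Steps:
$X{\left(f \right)} = - \frac{18 \sqrt{f}}{13}$ ($X{\left(f \right)} = - 18 \sqrt{f} \frac{1}{13} = - \frac{18 \sqrt{f}}{13}$)
$\frac{444}{X{\left(14 \right)}} + \frac{415}{115} = \frac{444}{\left(- \frac{18}{13}\right) \sqrt{14}} + \frac{415}{115} = 444 \left(- \frac{13 \sqrt{14}}{252}\right) + 415 \cdot \frac{1}{115} = - \frac{481 \sqrt{14}}{21} + \frac{83}{23} = \frac{83}{23} - \frac{481 \sqrt{14}}{21}$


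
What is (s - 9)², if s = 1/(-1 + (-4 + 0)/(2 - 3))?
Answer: 676/9 ≈ 75.111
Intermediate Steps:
s = ⅓ (s = 1/(-1 - 4/(-1)) = 1/(-1 - 4*(-1)) = 1/(-1 + 4) = 1/3 = ⅓ ≈ 0.33333)
(s - 9)² = (⅓ - 9)² = (-26/3)² = 676/9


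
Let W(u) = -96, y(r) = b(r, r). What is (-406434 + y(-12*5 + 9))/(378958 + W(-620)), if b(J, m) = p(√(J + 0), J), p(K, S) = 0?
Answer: -203217/189431 ≈ -1.0728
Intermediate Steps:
b(J, m) = 0
y(r) = 0
(-406434 + y(-12*5 + 9))/(378958 + W(-620)) = (-406434 + 0)/(378958 - 96) = -406434/378862 = -406434*1/378862 = -203217/189431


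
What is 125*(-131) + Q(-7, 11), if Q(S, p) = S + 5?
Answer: -16377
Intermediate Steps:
Q(S, p) = 5 + S
125*(-131) + Q(-7, 11) = 125*(-131) + (5 - 7) = -16375 - 2 = -16377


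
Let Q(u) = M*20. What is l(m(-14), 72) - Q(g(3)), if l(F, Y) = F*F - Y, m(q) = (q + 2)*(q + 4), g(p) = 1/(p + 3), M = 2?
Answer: 14288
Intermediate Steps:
g(p) = 1/(3 + p)
m(q) = (2 + q)*(4 + q)
Q(u) = 40 (Q(u) = 2*20 = 40)
l(F, Y) = F**2 - Y
l(m(-14), 72) - Q(g(3)) = ((8 + (-14)**2 + 6*(-14))**2 - 1*72) - 1*40 = ((8 + 196 - 84)**2 - 72) - 40 = (120**2 - 72) - 40 = (14400 - 72) - 40 = 14328 - 40 = 14288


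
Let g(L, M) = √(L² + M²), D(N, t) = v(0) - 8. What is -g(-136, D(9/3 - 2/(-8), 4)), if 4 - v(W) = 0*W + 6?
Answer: -2*√4649 ≈ -136.37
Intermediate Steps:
v(W) = -2 (v(W) = 4 - (0*W + 6) = 4 - (0 + 6) = 4 - 1*6 = 4 - 6 = -2)
D(N, t) = -10 (D(N, t) = -2 - 8 = -10)
-g(-136, D(9/3 - 2/(-8), 4)) = -√((-136)² + (-10)²) = -√(18496 + 100) = -√18596 = -2*√4649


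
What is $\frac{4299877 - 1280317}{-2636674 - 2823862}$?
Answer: $- \frac{377445}{682567} \approx -0.55298$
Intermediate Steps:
$\frac{4299877 - 1280317}{-2636674 - 2823862} = \frac{3019560}{-5460536} = 3019560 \left(- \frac{1}{5460536}\right) = - \frac{377445}{682567}$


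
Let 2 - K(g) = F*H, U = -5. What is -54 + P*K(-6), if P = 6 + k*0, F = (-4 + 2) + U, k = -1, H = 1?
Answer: 0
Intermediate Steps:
F = -7 (F = (-4 + 2) - 5 = -2 - 5 = -7)
K(g) = 9 (K(g) = 2 - (-7) = 2 - 1*(-7) = 2 + 7 = 9)
P = 6 (P = 6 - 1*0 = 6 + 0 = 6)
-54 + P*K(-6) = -54 + 6*9 = -54 + 54 = 0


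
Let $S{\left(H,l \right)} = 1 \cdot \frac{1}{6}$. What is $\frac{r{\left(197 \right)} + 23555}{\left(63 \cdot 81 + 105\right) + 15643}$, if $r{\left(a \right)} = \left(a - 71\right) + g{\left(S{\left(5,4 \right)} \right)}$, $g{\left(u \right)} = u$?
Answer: $\frac{142087}{125106} \approx 1.1357$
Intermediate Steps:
$S{\left(H,l \right)} = \frac{1}{6}$ ($S{\left(H,l \right)} = 1 \cdot \frac{1}{6} = \frac{1}{6}$)
$r{\left(a \right)} = - \frac{425}{6} + a$ ($r{\left(a \right)} = \left(a - 71\right) + \frac{1}{6} = \left(-71 + a\right) + \frac{1}{6} = - \frac{425}{6} + a$)
$\frac{r{\left(197 \right)} + 23555}{\left(63 \cdot 81 + 105\right) + 15643} = \frac{\left(- \frac{425}{6} + 197\right) + 23555}{\left(63 \cdot 81 + 105\right) + 15643} = \frac{\frac{757}{6} + 23555}{\left(5103 + 105\right) + 15643} = \frac{142087}{6 \left(5208 + 15643\right)} = \frac{142087}{6 \cdot 20851} = \frac{142087}{6} \cdot \frac{1}{20851} = \frac{142087}{125106}$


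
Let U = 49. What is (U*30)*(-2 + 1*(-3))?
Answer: -7350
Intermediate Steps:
(U*30)*(-2 + 1*(-3)) = (49*30)*(-2 + 1*(-3)) = 1470*(-2 - 3) = 1470*(-5) = -7350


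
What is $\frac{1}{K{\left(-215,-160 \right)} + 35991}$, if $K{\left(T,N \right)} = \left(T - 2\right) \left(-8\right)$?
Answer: $\frac{1}{37727} \approx 2.6506 \cdot 10^{-5}$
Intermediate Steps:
$K{\left(T,N \right)} = 16 - 8 T$ ($K{\left(T,N \right)} = \left(-2 + T\right) \left(-8\right) = 16 - 8 T$)
$\frac{1}{K{\left(-215,-160 \right)} + 35991} = \frac{1}{\left(16 - -1720\right) + 35991} = \frac{1}{\left(16 + 1720\right) + 35991} = \frac{1}{1736 + 35991} = \frac{1}{37727}$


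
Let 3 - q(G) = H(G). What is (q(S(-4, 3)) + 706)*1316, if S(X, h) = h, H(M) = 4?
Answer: 927780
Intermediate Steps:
q(G) = -1 (q(G) = 3 - 1*4 = 3 - 4 = -1)
(q(S(-4, 3)) + 706)*1316 = (-1 + 706)*1316 = 705*1316 = 927780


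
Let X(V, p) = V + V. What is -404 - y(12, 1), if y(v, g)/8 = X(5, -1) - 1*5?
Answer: -444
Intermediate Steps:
X(V, p) = 2*V
y(v, g) = 40 (y(v, g) = 8*(2*5 - 1*5) = 8*(10 - 5) = 8*5 = 40)
-404 - y(12, 1) = -404 - 1*40 = -404 - 40 = -444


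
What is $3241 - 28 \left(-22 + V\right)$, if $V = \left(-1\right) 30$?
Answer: $4697$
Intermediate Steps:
$V = -30$
$3241 - 28 \left(-22 + V\right) = 3241 - 28 \left(-22 - 30\right) = 3241 - -1456 = 3241 + 1456 = 4697$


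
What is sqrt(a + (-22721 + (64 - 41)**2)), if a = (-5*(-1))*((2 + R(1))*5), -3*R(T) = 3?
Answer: 3*I*sqrt(2463) ≈ 148.89*I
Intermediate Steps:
R(T) = -1 (R(T) = -1/3*3 = -1)
a = 25 (a = (-5*(-1))*((2 - 1)*5) = 5*(1*5) = 5*5 = 25)
sqrt(a + (-22721 + (64 - 41)**2)) = sqrt(25 + (-22721 + (64 - 41)**2)) = sqrt(25 + (-22721 + 23**2)) = sqrt(25 + (-22721 + 529)) = sqrt(25 - 22192) = sqrt(-22167) = 3*I*sqrt(2463)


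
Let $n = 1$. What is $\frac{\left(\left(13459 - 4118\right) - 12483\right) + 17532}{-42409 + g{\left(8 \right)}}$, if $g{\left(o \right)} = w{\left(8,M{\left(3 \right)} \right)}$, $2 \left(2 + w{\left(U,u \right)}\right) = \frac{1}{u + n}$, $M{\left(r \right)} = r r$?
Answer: $- \frac{287800}{848219} \approx -0.3393$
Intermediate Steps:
$M{\left(r \right)} = r^{2}$
$w{\left(U,u \right)} = -2 + \frac{1}{2 \left(1 + u\right)}$ ($w{\left(U,u \right)} = -2 + \frac{1}{2 \left(u + 1\right)} = -2 + \frac{1}{2 \left(1 + u\right)}$)
$g{\left(o \right)} = - \frac{39}{20}$ ($g{\left(o \right)} = \frac{-3 - 4 \cdot 3^{2}}{2 \left(1 + 3^{2}\right)} = \frac{-3 - 36}{2 \left(1 + 9\right)} = \frac{-3 - 36}{2 \cdot 10} = \frac{1}{2} \cdot \frac{1}{10} \left(-39\right) = - \frac{39}{20}$)
$\frac{\left(\left(13459 - 4118\right) - 12483\right) + 17532}{-42409 + g{\left(8 \right)}} = \frac{\left(\left(13459 - 4118\right) - 12483\right) + 17532}{-42409 - \frac{39}{20}} = \frac{\left(9341 - 12483\right) + 17532}{- \frac{848219}{20}} = \left(-3142 + 17532\right) \left(- \frac{20}{848219}\right) = 14390 \left(- \frac{20}{848219}\right) = - \frac{287800}{848219}$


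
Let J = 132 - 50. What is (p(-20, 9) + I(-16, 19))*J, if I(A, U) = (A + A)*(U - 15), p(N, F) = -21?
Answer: -12218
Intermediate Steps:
J = 82
I(A, U) = 2*A*(-15 + U) (I(A, U) = (2*A)*(-15 + U) = 2*A*(-15 + U))
(p(-20, 9) + I(-16, 19))*J = (-21 + 2*(-16)*(-15 + 19))*82 = (-21 + 2*(-16)*4)*82 = (-21 - 128)*82 = -149*82 = -12218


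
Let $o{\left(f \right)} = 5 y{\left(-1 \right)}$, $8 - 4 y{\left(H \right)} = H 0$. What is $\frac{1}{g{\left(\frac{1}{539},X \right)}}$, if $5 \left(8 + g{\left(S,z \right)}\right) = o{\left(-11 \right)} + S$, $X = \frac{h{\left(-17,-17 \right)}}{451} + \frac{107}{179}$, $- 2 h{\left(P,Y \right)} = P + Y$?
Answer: $- \frac{2695}{16169} \approx -0.16668$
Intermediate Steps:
$y{\left(H \right)} = 2$ ($y{\left(H \right)} = 2 - \frac{H 0}{4} = 2 - 0 = 2 + 0 = 2$)
$o{\left(f \right)} = 10$ ($o{\left(f \right)} = 5 \cdot 2 = 10$)
$h{\left(P,Y \right)} = - \frac{P}{2} - \frac{Y}{2}$ ($h{\left(P,Y \right)} = - \frac{P + Y}{2} = - \frac{P}{2} - \frac{Y}{2}$)
$X = \frac{51300}{80729}$ ($X = \frac{\left(- \frac{1}{2}\right) \left(-17\right) - - \frac{17}{2}}{451} + \frac{107}{179} = \left(\frac{17}{2} + \frac{17}{2}\right) \frac{1}{451} + 107 \cdot \frac{1}{179} = 17 \cdot \frac{1}{451} + \frac{107}{179} = \frac{17}{451} + \frac{107}{179} = \frac{51300}{80729} \approx 0.63546$)
$g{\left(S,z \right)} = -6 + \frac{S}{5}$ ($g{\left(S,z \right)} = -8 + \frac{10 + S}{5} = -8 + \left(2 + \frac{S}{5}\right) = -6 + \frac{S}{5}$)
$\frac{1}{g{\left(\frac{1}{539},X \right)}} = \frac{1}{-6 + \frac{1}{5 \cdot 539}} = \frac{1}{-6 + \frac{1}{5} \cdot \frac{1}{539}} = \frac{1}{-6 + \frac{1}{2695}} = \frac{1}{- \frac{16169}{2695}} = - \frac{2695}{16169}$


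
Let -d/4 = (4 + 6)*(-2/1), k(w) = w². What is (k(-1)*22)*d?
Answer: 1760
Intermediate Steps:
d = 80 (d = -4*(4 + 6)*(-2/1) = -40*(-2*1) = -40*(-2) = -4*(-20) = 80)
(k(-1)*22)*d = ((-1)²*22)*80 = (1*22)*80 = 22*80 = 1760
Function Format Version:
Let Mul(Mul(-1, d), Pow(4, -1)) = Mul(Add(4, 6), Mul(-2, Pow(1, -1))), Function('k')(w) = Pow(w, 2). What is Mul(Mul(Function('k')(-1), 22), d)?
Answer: 1760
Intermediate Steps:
d = 80 (d = Mul(-4, Mul(Add(4, 6), Mul(-2, Pow(1, -1)))) = Mul(-4, Mul(10, Mul(-2, 1))) = Mul(-4, Mul(10, -2)) = Mul(-4, -20) = 80)
Mul(Mul(Function('k')(-1), 22), d) = Mul(Mul(Pow(-1, 2), 22), 80) = Mul(Mul(1, 22), 80) = Mul(22, 80) = 1760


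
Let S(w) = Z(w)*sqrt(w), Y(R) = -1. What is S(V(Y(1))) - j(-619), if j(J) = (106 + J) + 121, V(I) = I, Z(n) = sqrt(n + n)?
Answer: 392 - sqrt(2) ≈ 390.59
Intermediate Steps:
Z(n) = sqrt(2)*sqrt(n) (Z(n) = sqrt(2*n) = sqrt(2)*sqrt(n))
j(J) = 227 + J
S(w) = w*sqrt(2) (S(w) = (sqrt(2)*sqrt(w))*sqrt(w) = w*sqrt(2))
S(V(Y(1))) - j(-619) = -sqrt(2) - (227 - 619) = -sqrt(2) - 1*(-392) = -sqrt(2) + 392 = 392 - sqrt(2)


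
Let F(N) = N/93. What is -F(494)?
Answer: -494/93 ≈ -5.3118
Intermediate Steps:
F(N) = N/93 (F(N) = N*(1/93) = N/93)
-F(494) = -494/93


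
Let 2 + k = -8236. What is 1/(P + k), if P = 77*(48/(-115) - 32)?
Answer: -115/1234426 ≈ -9.3161e-5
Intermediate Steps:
k = -8238 (k = -2 - 8236 = -8238)
P = -287056/115 (P = 77*(48*(-1/115) - 32) = 77*(-48/115 - 32) = 77*(-3728/115) = -287056/115 ≈ -2496.1)
1/(P + k) = 1/(-287056/115 - 8238) = 1/(-1234426/115) = -115/1234426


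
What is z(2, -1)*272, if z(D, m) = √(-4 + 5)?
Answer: 272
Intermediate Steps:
z(D, m) = 1 (z(D, m) = √1 = 1)
z(2, -1)*272 = 1*272 = 272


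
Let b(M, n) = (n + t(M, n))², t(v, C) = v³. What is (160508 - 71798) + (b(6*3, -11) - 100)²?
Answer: 1148121457780191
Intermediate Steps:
b(M, n) = (n + M³)²
(160508 - 71798) + (b(6*3, -11) - 100)² = (160508 - 71798) + ((-11 + (6*3)³)² - 100)² = 88710 + ((-11 + 18³)² - 100)² = 88710 + ((-11 + 5832)² - 100)² = 88710 + (5821² - 100)² = 88710 + (33884041 - 100)² = 88710 + 33883941² = 88710 + 1148121457691481 = 1148121457780191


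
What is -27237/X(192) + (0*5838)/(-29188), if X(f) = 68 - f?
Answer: 27237/124 ≈ 219.65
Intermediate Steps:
-27237/X(192) + (0*5838)/(-29188) = -27237/(68 - 1*192) + (0*5838)/(-29188) = -27237/(68 - 192) + 0*(-1/29188) = -27237/(-124) + 0 = -27237*(-1/124) + 0 = 27237/124 + 0 = 27237/124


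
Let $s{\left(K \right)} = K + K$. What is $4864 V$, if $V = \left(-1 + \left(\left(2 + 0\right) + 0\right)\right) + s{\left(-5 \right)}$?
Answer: $-43776$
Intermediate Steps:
$s{\left(K \right)} = 2 K$
$V = -9$ ($V = \left(-1 + \left(\left(2 + 0\right) + 0\right)\right) + 2 \left(-5\right) = \left(-1 + \left(2 + 0\right)\right) - 10 = \left(-1 + 2\right) - 10 = 1 - 10 = -9$)
$4864 V = 4864 \left(-9\right) = -43776$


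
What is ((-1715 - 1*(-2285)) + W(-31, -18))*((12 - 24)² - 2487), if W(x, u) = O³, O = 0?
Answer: -1335510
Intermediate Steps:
W(x, u) = 0 (W(x, u) = 0³ = 0)
((-1715 - 1*(-2285)) + W(-31, -18))*((12 - 24)² - 2487) = ((-1715 - 1*(-2285)) + 0)*((12 - 24)² - 2487) = ((-1715 + 2285) + 0)*((-12)² - 2487) = (570 + 0)*(144 - 2487) = 570*(-2343) = -1335510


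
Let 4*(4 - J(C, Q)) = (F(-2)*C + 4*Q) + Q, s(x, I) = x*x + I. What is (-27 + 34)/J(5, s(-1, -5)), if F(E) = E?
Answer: 14/23 ≈ 0.60870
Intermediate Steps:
s(x, I) = I + x**2 (s(x, I) = x**2 + I = I + x**2)
J(C, Q) = 4 + C/2 - 5*Q/4 (J(C, Q) = 4 - ((-2*C + 4*Q) + Q)/4 = 4 - (-2*C + 5*Q)/4 = 4 + (C/2 - 5*Q/4) = 4 + C/2 - 5*Q/4)
(-27 + 34)/J(5, s(-1, -5)) = (-27 + 34)/(4 + (1/2)*5 - 5*(-5 + (-1)**2)/4) = 7/(4 + 5/2 - 5*(-5 + 1)/4) = 7/(4 + 5/2 - 5/4*(-4)) = 7/(4 + 5/2 + 5) = 7/(23/2) = (2/23)*7 = 14/23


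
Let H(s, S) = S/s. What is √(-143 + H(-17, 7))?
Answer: I*√41446/17 ≈ 11.975*I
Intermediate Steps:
√(-143 + H(-17, 7)) = √(-143 + 7/(-17)) = √(-143 + 7*(-1/17)) = √(-143 - 7/17) = √(-2438/17) = I*√41446/17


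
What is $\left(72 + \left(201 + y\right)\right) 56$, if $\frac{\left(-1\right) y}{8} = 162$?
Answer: $-57288$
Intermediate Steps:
$y = -1296$ ($y = \left(-8\right) 162 = -1296$)
$\left(72 + \left(201 + y\right)\right) 56 = \left(72 + \left(201 - 1296\right)\right) 56 = \left(72 - 1095\right) 56 = \left(-1023\right) 56 = -57288$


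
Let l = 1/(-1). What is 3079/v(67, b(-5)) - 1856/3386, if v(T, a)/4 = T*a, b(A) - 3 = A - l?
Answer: -5461451/453724 ≈ -12.037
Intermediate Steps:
l = -1
b(A) = 4 + A (b(A) = 3 + (A - 1*(-1)) = 3 + (A + 1) = 3 + (1 + A) = 4 + A)
v(T, a) = 4*T*a (v(T, a) = 4*(T*a) = 4*T*a)
3079/v(67, b(-5)) - 1856/3386 = 3079/((4*67*(4 - 5))) - 1856/3386 = 3079/((4*67*(-1))) - 1856*1/3386 = 3079/(-268) - 928/1693 = 3079*(-1/268) - 928/1693 = -3079/268 - 928/1693 = -5461451/453724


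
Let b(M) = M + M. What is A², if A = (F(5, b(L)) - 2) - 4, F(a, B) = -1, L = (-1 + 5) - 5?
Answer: 49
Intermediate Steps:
L = -1 (L = 4 - 5 = -1)
b(M) = 2*M
A = -7 (A = (-1 - 2) - 4 = -3 - 4 = -7)
A² = (-7)² = 49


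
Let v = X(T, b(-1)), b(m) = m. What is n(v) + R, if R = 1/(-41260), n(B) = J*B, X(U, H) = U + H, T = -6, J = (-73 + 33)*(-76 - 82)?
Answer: -1825342401/41260 ≈ -44240.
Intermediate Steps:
J = 6320 (J = -40*(-158) = 6320)
X(U, H) = H + U
v = -7 (v = -1 - 6 = -7)
n(B) = 6320*B
R = -1/41260 ≈ -2.4237e-5
n(v) + R = 6320*(-7) - 1/41260 = -44240 - 1/41260 = -1825342401/41260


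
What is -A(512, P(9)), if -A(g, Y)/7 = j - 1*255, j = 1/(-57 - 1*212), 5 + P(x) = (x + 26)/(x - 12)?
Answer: -480172/269 ≈ -1785.0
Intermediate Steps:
P(x) = -5 + (26 + x)/(-12 + x) (P(x) = -5 + (x + 26)/(x - 12) = -5 + (26 + x)/(-12 + x))
j = -1/269 (j = 1/(-57 - 212) = 1/(-269) = -1/269 ≈ -0.0037175)
A(g, Y) = 480172/269 (A(g, Y) = -7*(-1/269 - 1*255) = -7*(-1/269 - 255) = -7*(-68596/269) = 480172/269)
-A(512, P(9)) = -1*480172/269 = -480172/269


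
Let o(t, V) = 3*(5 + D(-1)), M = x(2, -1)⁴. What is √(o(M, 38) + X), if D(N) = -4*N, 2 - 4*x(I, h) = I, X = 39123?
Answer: 15*√174 ≈ 197.86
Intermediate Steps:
x(I, h) = ½ - I/4
M = 0 (M = (½ - ¼*2)⁴ = (½ - ½)⁴ = 0⁴ = 0)
o(t, V) = 27 (o(t, V) = 3*(5 - 4*(-1)) = 3*(5 + 4) = 3*9 = 27)
√(o(M, 38) + X) = √(27 + 39123) = √39150 = 15*√174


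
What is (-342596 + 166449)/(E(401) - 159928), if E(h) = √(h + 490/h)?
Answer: 11296505803816/10256362877493 + 176147*√64677691/10256362877493 ≈ 1.1016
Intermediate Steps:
(-342596 + 166449)/(E(401) - 159928) = (-342596 + 166449)/(√(401 + 490/401) - 159928) = -176147/(√(401 + 490*(1/401)) - 159928) = -176147/(√(401 + 490/401) - 159928) = -176147/(√(161291/401) - 159928) = -176147/(√64677691/401 - 159928) = -176147/(-159928 + √64677691/401)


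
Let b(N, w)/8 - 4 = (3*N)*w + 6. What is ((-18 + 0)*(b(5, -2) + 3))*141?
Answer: 398466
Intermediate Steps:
b(N, w) = 80 + 24*N*w (b(N, w) = 32 + 8*((3*N)*w + 6) = 32 + 8*(3*N*w + 6) = 32 + 8*(6 + 3*N*w) = 32 + (48 + 24*N*w) = 80 + 24*N*w)
((-18 + 0)*(b(5, -2) + 3))*141 = ((-18 + 0)*((80 + 24*5*(-2)) + 3))*141 = -18*((80 - 240) + 3)*141 = -18*(-160 + 3)*141 = -18*(-157)*141 = 2826*141 = 398466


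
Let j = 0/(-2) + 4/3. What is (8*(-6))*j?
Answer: -64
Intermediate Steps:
j = 4/3 (j = 0*(-1/2) + 4*(1/3) = 0 + 4/3 = 4/3 ≈ 1.3333)
(8*(-6))*j = (8*(-6))*(4/3) = -48*4/3 = -64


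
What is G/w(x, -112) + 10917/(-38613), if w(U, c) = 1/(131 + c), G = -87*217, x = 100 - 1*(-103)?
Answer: -4616844210/12871 ≈ -3.5870e+5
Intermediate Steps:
x = 203 (x = 100 + 103 = 203)
G = -18879
G/w(x, -112) + 10917/(-38613) = -18879/(1/(131 - 112)) + 10917/(-38613) = -18879/(1/19) + 10917*(-1/38613) = -18879/1/19 - 3639/12871 = -18879*19 - 3639/12871 = -358701 - 3639/12871 = -4616844210/12871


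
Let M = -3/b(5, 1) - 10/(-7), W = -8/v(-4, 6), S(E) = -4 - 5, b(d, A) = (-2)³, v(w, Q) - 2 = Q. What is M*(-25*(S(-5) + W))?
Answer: 12625/28 ≈ 450.89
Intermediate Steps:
v(w, Q) = 2 + Q
b(d, A) = -8
S(E) = -9
W = -1 (W = -8/(2 + 6) = -8/8 = -8*⅛ = -1)
M = 101/56 (M = -3/(-8) - 10/(-7) = -3*(-⅛) - 10*(-⅐) = 3/8 + 10/7 = 101/56 ≈ 1.8036)
M*(-25*(S(-5) + W)) = 101*(-25*(-9 - 1))/56 = 101*(-25*(-10))/56 = (101/56)*250 = 12625/28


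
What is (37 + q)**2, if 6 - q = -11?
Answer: 2916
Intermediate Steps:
q = 17 (q = 6 - 1*(-11) = 6 + 11 = 17)
(37 + q)**2 = (37 + 17)**2 = 54**2 = 2916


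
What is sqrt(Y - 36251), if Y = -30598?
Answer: I*sqrt(66849) ≈ 258.55*I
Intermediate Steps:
sqrt(Y - 36251) = sqrt(-30598 - 36251) = sqrt(-66849) = I*sqrt(66849)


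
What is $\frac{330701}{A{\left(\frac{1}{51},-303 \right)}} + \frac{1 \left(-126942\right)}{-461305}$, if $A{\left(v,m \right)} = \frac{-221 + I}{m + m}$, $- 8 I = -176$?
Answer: $\frac{92447764293288}{91799695} \approx 1.0071 \cdot 10^{6}$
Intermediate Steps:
$I = 22$ ($I = \left(- \frac{1}{8}\right) \left(-176\right) = 22$)
$A{\left(v,m \right)} = - \frac{199}{2 m}$ ($A{\left(v,m \right)} = \frac{-221 + 22}{m + m} = - \frac{199}{2 m}$)
$\frac{330701}{A{\left(\frac{1}{51},-303 \right)}} + \frac{1 \left(-126942\right)}{-461305} = \frac{330701}{\left(- \frac{199}{2}\right) \frac{1}{-303}} + \frac{1 \left(-126942\right)}{-461305} = \frac{330701}{\left(- \frac{199}{2}\right) \left(- \frac{1}{303}\right)} - - \frac{126942}{461305} = \frac{330701}{\frac{199}{606}} + \frac{126942}{461305} = 330701 \cdot \frac{606}{199} + \frac{126942}{461305} = \frac{200404806}{199} + \frac{126942}{461305} = \frac{92447764293288}{91799695}$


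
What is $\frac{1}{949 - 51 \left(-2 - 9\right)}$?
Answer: $\frac{1}{1510} \approx 0.00066225$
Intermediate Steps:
$\frac{1}{949 - 51 \left(-2 - 9\right)} = \frac{1}{949 - -561} = \frac{1}{949 + 561} = \frac{1}{1510}$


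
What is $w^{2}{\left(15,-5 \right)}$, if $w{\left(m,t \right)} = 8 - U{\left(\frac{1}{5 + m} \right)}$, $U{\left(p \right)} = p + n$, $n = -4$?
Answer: $\frac{57121}{400} \approx 142.8$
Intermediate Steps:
$U{\left(p \right)} = -4 + p$ ($U{\left(p \right)} = p - 4 = -4 + p$)
$w{\left(m,t \right)} = 12 - \frac{1}{5 + m}$ ($w{\left(m,t \right)} = 8 - \left(-4 + \frac{1}{5 + m}\right) = 8 + \left(4 - \frac{1}{5 + m}\right) = 12 - \frac{1}{5 + m}$)
$w^{2}{\left(15,-5 \right)} = \left(\frac{59 + 12 \cdot 15}{5 + 15}\right)^{2} = \left(\frac{59 + 180}{20}\right)^{2} = \left(\frac{1}{20} \cdot 239\right)^{2} = \left(\frac{239}{20}\right)^{2} = \frac{57121}{400}$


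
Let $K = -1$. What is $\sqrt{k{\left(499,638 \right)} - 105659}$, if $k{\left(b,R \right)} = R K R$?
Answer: $3 i \sqrt{56967} \approx 716.03 i$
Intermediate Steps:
$k{\left(b,R \right)} = - R^{2}$ ($k{\left(b,R \right)} = R \left(-1\right) R = - R R = - R^{2}$)
$\sqrt{k{\left(499,638 \right)} - 105659} = \sqrt{- 638^{2} - 105659} = \sqrt{\left(-1\right) 407044 - 105659} = \sqrt{-407044 - 105659} = \sqrt{-512703} = 3 i \sqrt{56967}$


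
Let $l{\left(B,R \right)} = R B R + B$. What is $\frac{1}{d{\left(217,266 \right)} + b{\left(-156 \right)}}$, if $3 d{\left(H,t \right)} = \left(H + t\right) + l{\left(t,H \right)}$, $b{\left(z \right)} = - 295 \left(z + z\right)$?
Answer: $\frac{3}{12802543} \approx 2.3433 \cdot 10^{-7}$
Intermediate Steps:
$b{\left(z \right)} = - 590 z$ ($b{\left(z \right)} = - 295 \cdot 2 z = - 590 z$)
$l{\left(B,R \right)} = B + B R^{2}$ ($l{\left(B,R \right)} = B R R + B = B R^{2} + B = B + B R^{2}$)
$d{\left(H,t \right)} = \frac{H}{3} + \frac{t}{3} + \frac{t \left(1 + H^{2}\right)}{3}$ ($d{\left(H,t \right)} = \frac{\left(H + t\right) + t \left(1 + H^{2}\right)}{3} = \frac{H + t + t \left(1 + H^{2}\right)}{3} = \frac{H}{3} + \frac{t}{3} + \frac{t \left(1 + H^{2}\right)}{3}$)
$\frac{1}{d{\left(217,266 \right)} + b{\left(-156 \right)}} = \frac{1}{\left(\frac{1}{3} \cdot 217 + \frac{1}{3} \cdot 266 + \frac{1}{3} \cdot 266 \left(1 + 217^{2}\right)\right) - -92040} = \frac{1}{\left(\frac{217}{3} + \frac{266}{3} + \frac{1}{3} \cdot 266 \left(1 + 47089\right)\right) + 92040} = \frac{1}{\left(\frac{217}{3} + \frac{266}{3} + \frac{1}{3} \cdot 266 \cdot 47090\right) + 92040} = \frac{1}{\left(\frac{217}{3} + \frac{266}{3} + \frac{12525940}{3}\right) + 92040} = \frac{1}{\frac{12526423}{3} + 92040} = \frac{1}{\frac{12802543}{3}} = \frac{3}{12802543}$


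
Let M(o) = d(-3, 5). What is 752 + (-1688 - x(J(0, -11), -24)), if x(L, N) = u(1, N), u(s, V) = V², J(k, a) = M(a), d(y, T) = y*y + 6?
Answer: -1512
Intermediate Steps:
d(y, T) = 6 + y² (d(y, T) = y² + 6 = 6 + y²)
M(o) = 15 (M(o) = 6 + (-3)² = 6 + 9 = 15)
J(k, a) = 15
x(L, N) = N²
752 + (-1688 - x(J(0, -11), -24)) = 752 + (-1688 - 1*(-24)²) = 752 + (-1688 - 1*576) = 752 + (-1688 - 576) = 752 - 2264 = -1512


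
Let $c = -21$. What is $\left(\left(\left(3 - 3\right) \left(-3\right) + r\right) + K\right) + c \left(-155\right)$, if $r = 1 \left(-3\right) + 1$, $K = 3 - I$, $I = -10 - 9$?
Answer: $3275$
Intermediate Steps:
$I = -19$ ($I = -10 - 9 = -19$)
$K = 22$ ($K = 3 - -19 = 3 + 19 = 22$)
$r = -2$ ($r = -3 + 1 = -2$)
$\left(\left(\left(3 - 3\right) \left(-3\right) + r\right) + K\right) + c \left(-155\right) = \left(\left(\left(3 - 3\right) \left(-3\right) - 2\right) + 22\right) - -3255 = \left(\left(0 \left(-3\right) - 2\right) + 22\right) + 3255 = \left(\left(0 - 2\right) + 22\right) + 3255 = \left(-2 + 22\right) + 3255 = 20 + 3255 = 3275$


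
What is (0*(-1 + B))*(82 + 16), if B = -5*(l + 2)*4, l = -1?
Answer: 0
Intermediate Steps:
B = -20 (B = -5*(-1 + 2)*4 = -5*4 = -20)
(0*(-1 + B))*(82 + 16) = (0*(-1 - 20))*(82 + 16) = (0*(-21))*98 = 0*98 = 0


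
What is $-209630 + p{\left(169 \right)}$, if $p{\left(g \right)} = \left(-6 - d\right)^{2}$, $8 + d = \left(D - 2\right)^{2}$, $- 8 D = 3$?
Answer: $- \frac{858590191}{4096} \approx -2.0962 \cdot 10^{5}$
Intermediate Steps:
$D = - \frac{3}{8}$ ($D = \left(- \frac{1}{8}\right) 3 = - \frac{3}{8} \approx -0.375$)
$d = - \frac{151}{64}$ ($d = -8 + \left(- \frac{3}{8} - 2\right)^{2} = -8 + \left(- \frac{19}{8}\right)^{2} = -8 + \frac{361}{64} = - \frac{151}{64} \approx -2.3594$)
$p{\left(g \right)} = \frac{54289}{4096}$ ($p{\left(g \right)} = \left(-6 - - \frac{151}{64}\right)^{2} = \left(-6 + \frac{151}{64}\right)^{2} = \left(- \frac{233}{64}\right)^{2} = \frac{54289}{4096}$)
$-209630 + p{\left(169 \right)} = -209630 + \frac{54289}{4096} = - \frac{858590191}{4096}$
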